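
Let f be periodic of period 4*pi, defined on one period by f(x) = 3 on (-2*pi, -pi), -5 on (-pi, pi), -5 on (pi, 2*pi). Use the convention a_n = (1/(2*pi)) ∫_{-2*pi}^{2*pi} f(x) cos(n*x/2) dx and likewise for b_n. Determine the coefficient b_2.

8/pi

b_2 = (1/(2*pi)) ∫_{-2*pi}^{2*pi} f(x) sin(x) dx.
Split the integral at the breakpoints.
Directly, an antiderivative of (3) sin(x) is -3*cos(x); evaluating from -2*pi to -pi: ∫_{-2*pi}^{-pi} (3) sin(x) dx = (3) - (-3) = 6.
Directly, an antiderivative of (-5) sin(x) is 5*cos(x); evaluating from -pi to pi: ∫_{-pi}^{pi} (-5) sin(x) dx = (-5) - (-5) = 0.
Directly, an antiderivative of (-5) sin(x) is 5*cos(x); evaluating from pi to 2*pi: ∫_{pi}^{2*pi} (-5) sin(x) dx = (5) - (-5) = 10.
Summing the pieces and multiplying by (1/(2*pi)) gives b_2 = 8/pi.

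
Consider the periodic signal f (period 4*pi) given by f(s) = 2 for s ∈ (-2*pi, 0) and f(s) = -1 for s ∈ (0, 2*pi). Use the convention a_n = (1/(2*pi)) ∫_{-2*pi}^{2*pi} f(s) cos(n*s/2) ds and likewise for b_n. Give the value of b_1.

-6/pi

b_1 = (1/(2*pi)) ∫_{-2*pi}^{2*pi} f(s) sin(s/2) ds.
Split the integral at the breakpoints.
Directly, an antiderivative of (2) sin(s/2) is -4*cos(s/2); evaluating from -2*pi to 0: ∫_{-2*pi}^{0} (2) sin(s/2) ds = (-4) - (4) = -8.
Directly, an antiderivative of (-1) sin(s/2) is 2*cos(s/2); evaluating from 0 to 2*pi: ∫_{0}^{2*pi} (-1) sin(s/2) ds = (-2) - (2) = -4.
Summing the pieces and multiplying by (1/(2*pi)) gives b_1 = -6/pi.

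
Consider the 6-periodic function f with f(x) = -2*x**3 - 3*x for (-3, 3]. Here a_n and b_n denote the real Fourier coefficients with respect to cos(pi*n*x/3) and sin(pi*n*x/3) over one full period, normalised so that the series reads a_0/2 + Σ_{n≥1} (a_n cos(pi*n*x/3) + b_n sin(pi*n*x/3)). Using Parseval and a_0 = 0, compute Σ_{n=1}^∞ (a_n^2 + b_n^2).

44658/35

Parseval: a_0^2/2 + Σ_{n≥1} (a_n^2+b_n^2) = 1/3 ∫_{-3}^{3} f(x)^2 dx = 44658/35.
Subtract a_0^2/2 = 0: Σ (a_n^2+b_n^2) = 44658/35.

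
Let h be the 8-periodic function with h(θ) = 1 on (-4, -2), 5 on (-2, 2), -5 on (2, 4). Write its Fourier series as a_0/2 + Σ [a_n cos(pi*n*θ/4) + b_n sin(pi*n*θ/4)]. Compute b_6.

b_6 = 1/4 ∫_{-4}^{4} h(θ) sin(3*pi*θ/2) dθ.
Split the integral at the breakpoints.
Directly, an antiderivative of (1) sin(3*pi*θ/2) is -2*cos(3*pi*θ/2)/(3*pi); evaluating from -4 to -2: ∫_{-4}^{-2} (1) sin(3*pi*θ/2) dθ = (2/(3*pi)) - (-2/(3*pi)) = 4/(3*pi).
Directly, an antiderivative of (5) sin(3*pi*θ/2) is -10*cos(3*pi*θ/2)/(3*pi); evaluating from -2 to 2: ∫_{-2}^{2} (5) sin(3*pi*θ/2) dθ = (10/(3*pi)) - (10/(3*pi)) = 0.
Directly, an antiderivative of (-5) sin(3*pi*θ/2) is 10*cos(3*pi*θ/2)/(3*pi); evaluating from 2 to 4: ∫_{2}^{4} (-5) sin(3*pi*θ/2) dθ = (10/(3*pi)) - (-10/(3*pi)) = 20/(3*pi).
Summing the pieces and multiplying by (1/4) gives b_6 = 2/pi.

2/pi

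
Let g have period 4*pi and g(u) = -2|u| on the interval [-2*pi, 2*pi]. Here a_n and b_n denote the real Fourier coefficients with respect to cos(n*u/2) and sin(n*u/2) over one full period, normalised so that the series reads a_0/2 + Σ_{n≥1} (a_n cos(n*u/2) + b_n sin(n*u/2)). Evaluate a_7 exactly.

a_7 = (1/(2*pi)) ∫_{-2*pi}^{2*pi} g(u) cos(7*u/2) du.
g is even and cos(7*u/2) is even, so the integrand is even and a_7 = 1/pi ∫_0^{2*pi} g(u) cos(7*u/2) du.
Integrating by parts (boundary term plus one more integral), an antiderivative of (-2*u) cos(7*u/2) is -4*u*sin(7*u/2)/7 - 8*cos(7*u/2)/49; evaluating from 0 to 2*pi: ∫_{0}^{2*pi} (-2*u) cos(7*u/2) du = (8/49) - (-8/49) = 16/49.
Hence a_7 = (1/pi)·(16/49) = 16/(49*pi).

16/(49*pi)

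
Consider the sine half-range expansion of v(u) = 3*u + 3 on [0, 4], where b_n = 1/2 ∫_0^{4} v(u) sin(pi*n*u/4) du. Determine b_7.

36/(7*pi)

b_7 = 1/2 ∫_0^{4} (3*u + 3) sin(7*pi*u/4) du.
Integrating by parts (boundary term plus one more integral), an antiderivative of (3*u + 3) sin(7*pi*u/4) is -12*u*cos(7*pi*u/4)/(7*pi) + 48*sin(7*pi*u/4)/(49*pi**2) - 12*cos(7*pi*u/4)/(7*pi); evaluating from 0 to 4: ∫_{0}^{4} (3*u + 3) sin(7*pi*u/4) du = (60/(7*pi)) - (-12/(7*pi)) = 72/(7*pi).
Hence b_7 = (1/2)·(72/(7*pi)) = 36/(7*pi).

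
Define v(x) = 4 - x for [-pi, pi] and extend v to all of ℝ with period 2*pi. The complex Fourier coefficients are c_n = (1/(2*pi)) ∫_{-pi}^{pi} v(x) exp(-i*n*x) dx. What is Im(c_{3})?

Since v is real-valued, Im(c_{3}) = -(1/(2*pi)) ∫_{-pi}^{pi} v(x) sin(3*x) dx = -b_{3}/2.
Integrating by parts (boundary term plus one more integral), an antiderivative of (4 - x) sin(3*x) is x*cos(3*x)/3 - sin(3*x)/9 - 4*cos(3*x)/3; evaluating from -pi to pi: ∫_{-pi}^{pi} (4 - x) sin(3*x) dx = (4/3 - pi/3) - (pi/3 + 4/3) = -2*pi/3.
Hence Im(c_{3}) = (-1/(2*pi))·(-2*pi/3) = 1/3.

1/3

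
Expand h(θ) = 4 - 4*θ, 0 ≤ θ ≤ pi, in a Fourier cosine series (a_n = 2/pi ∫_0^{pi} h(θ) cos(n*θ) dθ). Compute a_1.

a_1 = 2/pi ∫_0^{pi} (4 - 4*θ) cos(θ) dθ.
Integrating by parts (boundary term plus one more integral), an antiderivative of (4 - 4*θ) cos(θ) is -4*θ*sin(θ) + 4*sin(θ) - 4*cos(θ); evaluating from 0 to pi: ∫_{0}^{pi} (4 - 4*θ) cos(θ) dθ = (4) - (-4) = 8.
Hence a_1 = (2/pi)·(8) = 16/pi.

16/pi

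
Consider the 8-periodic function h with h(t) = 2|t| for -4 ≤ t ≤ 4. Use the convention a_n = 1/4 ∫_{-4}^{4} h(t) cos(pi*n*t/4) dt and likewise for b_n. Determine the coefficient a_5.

-32/(25*pi**2)

a_5 = 1/4 ∫_{-4}^{4} h(t) cos(5*pi*t/4) dt.
h is even and cos(5*pi*t/4) is even, so the integrand is even and a_5 = 1/2 ∫_0^{4} h(t) cos(5*pi*t/4) dt.
Integrating by parts (boundary term plus one more integral), an antiderivative of (2*t) cos(5*pi*t/4) is 8*t*sin(5*pi*t/4)/(5*pi) + 32*cos(5*pi*t/4)/(25*pi**2); evaluating from 0 to 4: ∫_{0}^{4} (2*t) cos(5*pi*t/4) dt = (-32/(25*pi**2)) - (32/(25*pi**2)) = -64/(25*pi**2).
Hence a_5 = (1/2)·(-64/(25*pi**2)) = -32/(25*pi**2).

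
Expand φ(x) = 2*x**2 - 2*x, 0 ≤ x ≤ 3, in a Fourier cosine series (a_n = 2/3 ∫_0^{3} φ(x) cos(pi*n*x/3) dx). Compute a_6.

2/pi**2

a_6 = 2/3 ∫_0^{3} (2*x**2 - 2*x) cos(2*pi*x) dx.
Integrating by parts twice (tabular method), an antiderivative of (2*x**2 - 2*x) cos(2*pi*x) is x**2*sin(2*pi*x)/pi - x*sin(2*pi*x)/pi + x*cos(2*pi*x)/pi**2 - sin(2*pi*x)/(2*pi**3) - cos(2*pi*x)/(2*pi**2); evaluating from 0 to 3: ∫_{0}^{3} (2*x**2 - 2*x) cos(2*pi*x) dx = (5/(2*pi**2)) - (-1/(2*pi**2)) = 3/pi**2.
Hence a_6 = (2/3)·(3/pi**2) = 2/pi**2.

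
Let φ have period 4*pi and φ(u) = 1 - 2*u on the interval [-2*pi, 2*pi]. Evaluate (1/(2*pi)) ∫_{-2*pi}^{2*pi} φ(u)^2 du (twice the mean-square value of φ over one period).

(1/(2*pi)) ∫_{-2*pi}^{2*pi} φ(u)^2 du = (1/(2*pi)) · (4*pi + 64*pi**3/3) = 2 + 32*pi**2/3.

2 + 32*pi**2/3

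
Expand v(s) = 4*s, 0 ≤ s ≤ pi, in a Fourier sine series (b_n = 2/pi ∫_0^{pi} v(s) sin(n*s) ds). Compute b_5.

b_5 = 2/pi ∫_0^{pi} (4*s) sin(5*s) ds.
Integrating by parts (boundary term plus one more integral), an antiderivative of (4*s) sin(5*s) is -4*s*cos(5*s)/5 + 4*sin(5*s)/25; evaluating from 0 to pi: ∫_{0}^{pi} (4*s) sin(5*s) ds = (4*pi/5) - (0) = 4*pi/5.
Hence b_5 = (2/pi)·(4*pi/5) = 8/5.

8/5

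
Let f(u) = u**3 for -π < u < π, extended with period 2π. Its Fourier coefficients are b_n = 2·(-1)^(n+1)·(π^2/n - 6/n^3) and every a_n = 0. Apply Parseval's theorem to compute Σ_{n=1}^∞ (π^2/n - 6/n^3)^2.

Parseval: Σ b_n^2 = (1/π) ∫_{-π}^{π} f(u)^2 du = 2*pi**6/7.
b_n^2 = 4·(π^2/n - 6/n^3)^2, so the sum equals (2*pi**6/7)/4 = pi**6/14.

pi**6/14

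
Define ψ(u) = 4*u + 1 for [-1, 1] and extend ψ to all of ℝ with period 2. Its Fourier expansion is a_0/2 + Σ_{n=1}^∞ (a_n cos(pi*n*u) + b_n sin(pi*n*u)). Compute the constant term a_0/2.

1

a_0 = ∫_{-1}^{1} ψ(u) du = 2.
So the constant term a_0/2 = 1.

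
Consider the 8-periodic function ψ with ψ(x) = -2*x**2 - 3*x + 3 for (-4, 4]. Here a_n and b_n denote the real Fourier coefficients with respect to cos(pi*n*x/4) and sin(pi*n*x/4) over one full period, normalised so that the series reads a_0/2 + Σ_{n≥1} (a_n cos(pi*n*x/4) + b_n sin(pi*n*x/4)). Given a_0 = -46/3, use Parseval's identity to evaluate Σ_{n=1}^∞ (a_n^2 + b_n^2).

Parseval: a_0^2/2 + Σ_{n≥1} (a_n^2+b_n^2) = 1/4 ∫_{-4}^{4} ψ(x)^2 dx = 1978/5.
Subtract a_0^2/2 = 1058/9: Σ (a_n^2+b_n^2) = 12512/45.

12512/45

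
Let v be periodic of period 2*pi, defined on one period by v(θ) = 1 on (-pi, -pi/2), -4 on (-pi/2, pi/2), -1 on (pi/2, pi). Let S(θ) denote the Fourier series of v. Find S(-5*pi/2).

θ = -5*pi/2 differs from θ = -pi/2 by -1 full period(s), and the series is 2*pi-periodic.
At θ = -pi/2 the one-sided limits are v(-pi/2^-) = 1 and v(-pi/2^+) = -4.
By Dirichlet's theorem the series converges to their average, [(1) + (-4)]/2 = -3/2.

-3/2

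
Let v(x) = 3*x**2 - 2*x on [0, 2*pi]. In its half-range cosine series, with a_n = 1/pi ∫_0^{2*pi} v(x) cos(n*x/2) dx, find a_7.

a_7 = 1/pi ∫_0^{2*pi} (3*x**2 - 2*x) cos(7*x/2) dx.
Integrating by parts twice (tabular method), an antiderivative of (3*x**2 - 2*x) cos(7*x/2) is 6*x**2*sin(7*x/2)/7 - 4*x*sin(7*x/2)/7 + 24*x*cos(7*x/2)/49 - 48*sin(7*x/2)/343 - 8*cos(7*x/2)/49; evaluating from 0 to 2*pi: ∫_{0}^{2*pi} (3*x**2 - 2*x) cos(7*x/2) dx = (8/49 - 48*pi/49) - (-8/49) = 16/49 - 48*pi/49.
Hence a_7 = (1/pi)·(16/49 - 48*pi/49) = 16*(1 - 3*pi)/(49*pi).

16*(1 - 3*pi)/(49*pi)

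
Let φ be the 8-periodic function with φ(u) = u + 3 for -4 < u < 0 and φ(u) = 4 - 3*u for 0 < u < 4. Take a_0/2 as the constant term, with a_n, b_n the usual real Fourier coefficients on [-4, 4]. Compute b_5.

-6/(5*pi)

b_5 = 1/4 ∫_{-4}^{4} φ(u) sin(5*pi*u/4) du.
Split the integral at the breakpoints.
Integrating by parts (boundary term plus one more integral), an antiderivative of (u + 3) sin(5*pi*u/4) is -4*u*cos(5*pi*u/4)/(5*pi) + 16*sin(5*pi*u/4)/(25*pi**2) - 12*cos(5*pi*u/4)/(5*pi); evaluating from -4 to 0: ∫_{-4}^{0} (u + 3) sin(5*pi*u/4) du = (-12/(5*pi)) - (-4/(5*pi)) = -8/(5*pi).
Integrating by parts (boundary term plus one more integral), an antiderivative of (4 - 3*u) sin(5*pi*u/4) is 12*u*cos(5*pi*u/4)/(5*pi) - 48*sin(5*pi*u/4)/(25*pi**2) - 16*cos(5*pi*u/4)/(5*pi); evaluating from 0 to 4: ∫_{0}^{4} (4 - 3*u) sin(5*pi*u/4) du = (-32/(5*pi)) - (-16/(5*pi)) = -16/(5*pi).
Summing the pieces and multiplying by (1/4) gives b_5 = -6/(5*pi).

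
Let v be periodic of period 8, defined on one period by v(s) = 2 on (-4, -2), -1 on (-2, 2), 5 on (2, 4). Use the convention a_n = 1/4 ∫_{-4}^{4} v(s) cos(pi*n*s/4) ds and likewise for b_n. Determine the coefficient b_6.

-1/pi

b_6 = 1/4 ∫_{-4}^{4} v(s) sin(3*pi*s/2) ds.
Split the integral at the breakpoints.
Directly, an antiderivative of (2) sin(3*pi*s/2) is -4*cos(3*pi*s/2)/(3*pi); evaluating from -4 to -2: ∫_{-4}^{-2} (2) sin(3*pi*s/2) ds = (4/(3*pi)) - (-4/(3*pi)) = 8/(3*pi).
Directly, an antiderivative of (-1) sin(3*pi*s/2) is 2*cos(3*pi*s/2)/(3*pi); evaluating from -2 to 2: ∫_{-2}^{2} (-1) sin(3*pi*s/2) ds = (-2/(3*pi)) - (-2/(3*pi)) = 0.
Directly, an antiderivative of (5) sin(3*pi*s/2) is -10*cos(3*pi*s/2)/(3*pi); evaluating from 2 to 4: ∫_{2}^{4} (5) sin(3*pi*s/2) ds = (-10/(3*pi)) - (10/(3*pi)) = -20/(3*pi).
Summing the pieces and multiplying by (1/4) gives b_6 = -1/pi.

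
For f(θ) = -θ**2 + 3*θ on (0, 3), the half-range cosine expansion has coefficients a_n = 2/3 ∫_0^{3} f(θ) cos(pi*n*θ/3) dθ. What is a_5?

0

a_5 = 2/3 ∫_0^{3} (-θ**2 + 3*θ) cos(5*pi*θ/3) dθ.
Integrating by parts twice (tabular method), an antiderivative of (-θ**2 + 3*θ) cos(5*pi*θ/3) is -3*θ**2*sin(5*pi*θ/3)/(5*pi) + 9*θ*sin(5*pi*θ/3)/(5*pi) - 18*θ*cos(5*pi*θ/3)/(25*pi**2) + 54*sin(5*pi*θ/3)/(125*pi**3) + 27*cos(5*pi*θ/3)/(25*pi**2); evaluating from 0 to 3: ∫_{0}^{3} (-θ**2 + 3*θ) cos(5*pi*θ/3) dθ = (27/(25*pi**2)) - (27/(25*pi**2)) = 0.
Hence a_5 = (2/3)·(0) = 0.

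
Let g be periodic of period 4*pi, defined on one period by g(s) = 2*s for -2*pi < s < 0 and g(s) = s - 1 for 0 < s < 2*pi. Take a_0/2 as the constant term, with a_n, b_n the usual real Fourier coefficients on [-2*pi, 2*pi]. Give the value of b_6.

b_6 = (1/(2*pi)) ∫_{-2*pi}^{2*pi} g(s) sin(3*s) ds.
Split the integral at the breakpoints.
Integrating by parts (boundary term plus one more integral), an antiderivative of (2*s) sin(3*s) is -2*s*cos(3*s)/3 + 2*sin(3*s)/9; evaluating from -2*pi to 0: ∫_{-2*pi}^{0} (2*s) sin(3*s) ds = (0) - (4*pi/3) = -4*pi/3.
Integrating by parts (boundary term plus one more integral), an antiderivative of (s - 1) sin(3*s) is -s*cos(3*s)/3 + sin(3*s)/9 + cos(3*s)/3; evaluating from 0 to 2*pi: ∫_{0}^{2*pi} (s - 1) sin(3*s) ds = (1/3 - 2*pi/3) - (1/3) = -2*pi/3.
Summing the pieces and multiplying by (1/(2*pi)) gives b_6 = -1.

-1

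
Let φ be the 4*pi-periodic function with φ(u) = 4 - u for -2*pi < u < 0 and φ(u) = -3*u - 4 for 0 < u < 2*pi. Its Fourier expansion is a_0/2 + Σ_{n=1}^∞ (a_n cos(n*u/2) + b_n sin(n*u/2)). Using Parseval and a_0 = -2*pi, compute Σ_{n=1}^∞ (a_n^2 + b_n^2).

Parseval: a_0^2/2 + Σ_{n≥1} (a_n^2+b_n^2) = (1/(2*pi)) ∫_{-2*pi}^{2*pi} φ(u)^2 du = 32 + 32*pi + 40*pi**2/3.
Subtract a_0^2/2 = 2*pi**2: Σ (a_n^2+b_n^2) = 32 + 32*pi + 34*pi**2/3.

32 + 32*pi + 34*pi**2/3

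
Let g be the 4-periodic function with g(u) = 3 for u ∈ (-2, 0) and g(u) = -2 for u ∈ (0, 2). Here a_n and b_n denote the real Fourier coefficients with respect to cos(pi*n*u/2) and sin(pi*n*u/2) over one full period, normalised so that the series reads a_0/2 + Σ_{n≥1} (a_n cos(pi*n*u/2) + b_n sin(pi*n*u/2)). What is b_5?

-2/pi

b_5 = 1/2 ∫_{-2}^{2} g(u) sin(5*pi*u/2) du.
Split the integral at the breakpoints.
Directly, an antiderivative of (3) sin(5*pi*u/2) is -6*cos(5*pi*u/2)/(5*pi); evaluating from -2 to 0: ∫_{-2}^{0} (3) sin(5*pi*u/2) du = (-6/(5*pi)) - (6/(5*pi)) = -12/(5*pi).
Directly, an antiderivative of (-2) sin(5*pi*u/2) is 4*cos(5*pi*u/2)/(5*pi); evaluating from 0 to 2: ∫_{0}^{2} (-2) sin(5*pi*u/2) du = (-4/(5*pi)) - (4/(5*pi)) = -8/(5*pi).
Summing the pieces and multiplying by (1/2) gives b_5 = -2/pi.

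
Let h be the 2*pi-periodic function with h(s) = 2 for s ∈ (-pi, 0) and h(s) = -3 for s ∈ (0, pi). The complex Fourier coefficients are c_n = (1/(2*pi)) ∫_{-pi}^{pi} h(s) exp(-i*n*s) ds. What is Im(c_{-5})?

-1/pi

Since h is real-valued, Im(c_{-5}) = -(1/(2*pi)) ∫_{-pi}^{pi} h(s) sin(-5*s) ds = b_{5}/2.
Split the integral at the breakpoints.
Directly, an antiderivative of (2) sin(-5*s) is 2*cos(5*s)/5; evaluating from -pi to 0: ∫_{-pi}^{0} (2) sin(-5*s) ds = (2/5) - (-2/5) = 4/5.
Directly, an antiderivative of (-3) sin(-5*s) is -3*cos(5*s)/5; evaluating from 0 to pi: ∫_{0}^{pi} (-3) sin(-5*s) ds = (3/5) - (-3/5) = 6/5.
So ∫_{-pi}^{pi} h(s) sin(-5*s) ds = 2.
Hence Im(c_{-5}) = (-1/(2*pi))·(2) = -1/pi.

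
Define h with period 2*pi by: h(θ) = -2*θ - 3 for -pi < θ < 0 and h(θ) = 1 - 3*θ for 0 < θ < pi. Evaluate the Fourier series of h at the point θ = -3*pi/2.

1 - 3*pi/2

θ = -3*pi/2 differs from θ = pi/2 by -1 full period(s), and the series is 2*pi-periodic.
h is continuous at θ = pi/2 with value 1 - 3*pi/2, so the series converges to 1 - 3*pi/2 there.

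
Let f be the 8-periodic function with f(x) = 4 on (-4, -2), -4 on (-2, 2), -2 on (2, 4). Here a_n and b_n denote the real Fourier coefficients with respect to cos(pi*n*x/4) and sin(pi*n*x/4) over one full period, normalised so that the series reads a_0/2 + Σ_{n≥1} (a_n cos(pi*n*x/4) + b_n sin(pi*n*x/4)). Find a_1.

a_1 = 1/4 ∫_{-4}^{4} f(x) cos(pi*x/4) dx.
Split the integral at the breakpoints.
Directly, an antiderivative of (4) cos(pi*x/4) is 16*sin(pi*x/4)/pi; evaluating from -4 to -2: ∫_{-4}^{-2} (4) cos(pi*x/4) dx = (-16/pi) - (0) = -16/pi.
Directly, an antiderivative of (-4) cos(pi*x/4) is -16*sin(pi*x/4)/pi; evaluating from -2 to 2: ∫_{-2}^{2} (-4) cos(pi*x/4) dx = (-16/pi) - (16/pi) = -32/pi.
Directly, an antiderivative of (-2) cos(pi*x/4) is -8*sin(pi*x/4)/pi; evaluating from 2 to 4: ∫_{2}^{4} (-2) cos(pi*x/4) dx = (0) - (-8/pi) = 8/pi.
Summing the pieces and multiplying by (1/4) gives a_1 = -10/pi.

-10/pi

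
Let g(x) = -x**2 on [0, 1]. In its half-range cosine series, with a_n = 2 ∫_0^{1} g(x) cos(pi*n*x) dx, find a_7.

4/(49*pi**2)

a_7 = 2 ∫_0^{1} (-x**2) cos(7*pi*x) dx.
Integrating by parts twice (tabular method), an antiderivative of (-x**2) cos(7*pi*x) is -x**2*sin(7*pi*x)/(7*pi) - 2*x*cos(7*pi*x)/(49*pi**2) + 2*sin(7*pi*x)/(343*pi**3); evaluating from 0 to 1: ∫_{0}^{1} (-x**2) cos(7*pi*x) dx = (2/(49*pi**2)) - (0) = 2/(49*pi**2).
Hence a_7 = 2·(2/(49*pi**2)) = 4/(49*pi**2).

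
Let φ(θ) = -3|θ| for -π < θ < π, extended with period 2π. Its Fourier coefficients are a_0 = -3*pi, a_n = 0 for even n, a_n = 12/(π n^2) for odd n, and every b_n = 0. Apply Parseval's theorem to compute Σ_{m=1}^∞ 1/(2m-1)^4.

pi**4/96

Parseval: a_0^2/2 + Σ a_n^2 = (1/π) ∫_{-π}^{π} φ(θ)^2 dθ = 6*pi**2.
Subtract a_0^2/2 = 9*pi**2/2: Σ a_n^2 = 3*pi**2/2.
Only odd n contribute, with a_n^2 = 144/(π^2 n^4), so Σ_{m≥1} 1/(2m-1)^4 = π^2·(3*pi**2/2)/144 = pi**4/96.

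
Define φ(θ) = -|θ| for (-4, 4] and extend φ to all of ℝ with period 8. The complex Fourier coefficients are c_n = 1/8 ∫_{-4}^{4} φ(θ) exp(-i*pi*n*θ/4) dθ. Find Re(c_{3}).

Since φ is real-valued, Re(c_{3}) = 1/8 ∫_{-4}^{4} φ(θ) cos(3*pi*θ/4) dθ = a_{3}/2.
φ is even and cos(3*pi*θ/4) is even, so the integrand is even: ∫_{-4}^{4} φ(θ) cos(3*pi*θ/4) dθ = 2∫_0^{4} φ(θ) cos(3*pi*θ/4) dθ.
Integrating by parts (boundary term plus one more integral), an antiderivative of (-θ) cos(3*pi*θ/4) is -4*θ*sin(3*pi*θ/4)/(3*pi) - 16*cos(3*pi*θ/4)/(9*pi**2); evaluating from 0 to 4: ∫_{0}^{4} (-θ) cos(3*pi*θ/4) dθ = (16/(9*pi**2)) - (-16/(9*pi**2)) = 32/(9*pi**2).
So ∫_{-4}^{4} φ(θ) cos(3*pi*θ/4) dθ = 64/(9*pi**2).
Hence Re(c_{3}) = (1/8)·(64/(9*pi**2)) = 8/(9*pi**2).

8/(9*pi**2)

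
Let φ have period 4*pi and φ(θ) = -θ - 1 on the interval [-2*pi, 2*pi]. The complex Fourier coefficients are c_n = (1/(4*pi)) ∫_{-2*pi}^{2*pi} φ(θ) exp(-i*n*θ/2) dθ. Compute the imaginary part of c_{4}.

-1/2

Since φ is real-valued, Im(c_{4}) = -(1/(4*pi)) ∫_{-2*pi}^{2*pi} φ(θ) sin(2*θ) dθ = -b_{4}/2.
Integrating by parts (boundary term plus one more integral), an antiderivative of (-θ - 1) sin(2*θ) is θ*cos(2*θ)/2 - sin(2*θ)/4 + cos(2*θ)/2; evaluating from -2*pi to 2*pi: ∫_{-2*pi}^{2*pi} (-θ - 1) sin(2*θ) dθ = (1/2 + pi) - (1/2 - pi) = 2*pi.
Hence Im(c_{4}) = (-1/(4*pi))·(2*pi) = -1/2.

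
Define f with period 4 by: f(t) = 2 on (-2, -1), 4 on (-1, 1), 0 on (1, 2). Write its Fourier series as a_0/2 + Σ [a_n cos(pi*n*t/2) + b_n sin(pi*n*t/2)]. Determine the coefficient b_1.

b_1 = 1/2 ∫_{-2}^{2} f(t) sin(pi*t/2) dt.
Split the integral at the breakpoints.
Directly, an antiderivative of (2) sin(pi*t/2) is -4*cos(pi*t/2)/pi; evaluating from -2 to -1: ∫_{-2}^{-1} (2) sin(pi*t/2) dt = (0) - (4/pi) = -4/pi.
Directly, an antiderivative of (4) sin(pi*t/2) is -8*cos(pi*t/2)/pi; evaluating from -1 to 1: ∫_{-1}^{1} (4) sin(pi*t/2) dt = (0) - (0) = 0.
∫_{1}^{2} (0) sin(pi*t/2) dt = 0.
Summing the pieces and multiplying by (1/2) gives b_1 = -2/pi.

-2/pi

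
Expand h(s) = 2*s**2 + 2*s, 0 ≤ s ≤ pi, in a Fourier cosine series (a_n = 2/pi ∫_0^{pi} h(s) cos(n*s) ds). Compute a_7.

a_7 = 2/pi ∫_0^{pi} (2*s**2 + 2*s) cos(7*s) ds.
Integrating by parts twice (tabular method), an antiderivative of (2*s**2 + 2*s) cos(7*s) is 2*s**2*sin(7*s)/7 + 2*s*sin(7*s)/7 + 4*s*cos(7*s)/49 - 4*sin(7*s)/343 + 2*cos(7*s)/49; evaluating from 0 to pi: ∫_{0}^{pi} (2*s**2 + 2*s) cos(7*s) ds = (-4*pi/49 - 2/49) - (2/49) = -4*pi/49 - 4/49.
Hence a_7 = (2/pi)·(-4*pi/49 - 4/49) = 8*(-pi - 1)/(49*pi).

8*(-pi - 1)/(49*pi)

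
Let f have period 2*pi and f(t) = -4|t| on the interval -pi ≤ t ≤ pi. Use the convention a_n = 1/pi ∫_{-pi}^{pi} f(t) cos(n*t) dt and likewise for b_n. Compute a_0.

-4*pi

a_0 = 1/pi ∫_{-pi}^{pi} f(t) dt = 1/pi · (-4*pi**2) = -4*pi.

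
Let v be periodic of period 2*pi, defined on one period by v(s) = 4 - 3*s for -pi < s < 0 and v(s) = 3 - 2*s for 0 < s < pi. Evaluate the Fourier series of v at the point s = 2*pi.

s = 2*pi differs from s = 0 by 1 full period(s), and the series is 2*pi-periodic.
At s = 0 the one-sided limits are v(0^-) = 4 and v(0^+) = 3.
By Dirichlet's theorem the series converges to their average, [(4) + (3)]/2 = 7/2.

7/2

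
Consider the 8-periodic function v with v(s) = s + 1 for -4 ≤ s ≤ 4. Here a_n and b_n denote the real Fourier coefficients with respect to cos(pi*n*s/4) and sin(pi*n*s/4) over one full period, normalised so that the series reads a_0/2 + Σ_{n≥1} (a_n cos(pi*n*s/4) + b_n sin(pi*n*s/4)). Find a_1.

0

a_1 = 1/4 ∫_{-4}^{4} v(s) cos(pi*s/4) ds.
Integrating by parts (boundary term plus one more integral), an antiderivative of (s + 1) cos(pi*s/4) is 4*s*sin(pi*s/4)/pi + 4*sin(pi*s/4)/pi + 16*cos(pi*s/4)/pi**2; evaluating from -4 to 4: ∫_{-4}^{4} (s + 1) cos(pi*s/4) ds = (-16/pi**2) - (-16/pi**2) = 0.
Hence a_1 = (1/4)·(0) = 0.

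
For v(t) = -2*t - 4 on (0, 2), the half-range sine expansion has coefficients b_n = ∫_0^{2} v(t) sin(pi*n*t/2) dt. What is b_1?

b_1 = ∫_0^{2} (-2*t - 4) sin(pi*t/2) dt.
Integrating by parts (boundary term plus one more integral), an antiderivative of (-2*t - 4) sin(pi*t/2) is 4*t*cos(pi*t/2)/pi - 8*sin(pi*t/2)/pi**2 + 8*cos(pi*t/2)/pi; evaluating from 0 to 2: ∫_{0}^{2} (-2*t - 4) sin(pi*t/2) dt = (-16/pi) - (8/pi) = -24/pi.
Hence b_1 = -24/pi.

-24/pi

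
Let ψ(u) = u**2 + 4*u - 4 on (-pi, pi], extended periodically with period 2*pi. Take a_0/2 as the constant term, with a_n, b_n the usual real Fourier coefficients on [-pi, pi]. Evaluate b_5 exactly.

8/5

b_5 = 1/pi ∫_{-pi}^{pi} ψ(u) sin(5*u) du.
Integrating by parts twice (tabular method), an antiderivative of (u**2 + 4*u - 4) sin(5*u) is -u**2*cos(5*u)/5 + 2*u*sin(5*u)/25 - 4*u*cos(5*u)/5 + 4*sin(5*u)/25 + 102*cos(5*u)/125; evaluating from -pi to pi: ∫_{-pi}^{pi} (u**2 + 4*u - 4) sin(5*u) du = (-102/125 + pi**2/5 + 4*pi/5) - (-4*pi/5 - 102/125 + pi**2/5) = 8*pi/5.
Hence b_5 = (1/pi)·(8*pi/5) = 8/5.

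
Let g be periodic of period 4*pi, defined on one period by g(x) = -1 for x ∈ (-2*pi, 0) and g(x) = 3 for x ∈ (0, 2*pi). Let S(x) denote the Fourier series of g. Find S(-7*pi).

x = -7*pi differs from x = pi by -2 full period(s), and the series is 4*pi-periodic.
g is continuous at x = pi with value 3, so the series converges to 3 there.

3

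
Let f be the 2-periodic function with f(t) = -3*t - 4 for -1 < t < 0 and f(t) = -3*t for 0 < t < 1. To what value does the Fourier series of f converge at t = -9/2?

t = -9/2 differs from t = -1/2 by -2 full period(s), and the series is 2-periodic.
f is continuous at t = -1/2 with value -5/2, so the series converges to -5/2 there.

-5/2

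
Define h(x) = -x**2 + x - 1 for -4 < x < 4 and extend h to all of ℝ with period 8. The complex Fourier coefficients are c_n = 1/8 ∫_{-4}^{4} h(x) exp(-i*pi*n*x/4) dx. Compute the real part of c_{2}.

Since h is real-valued, Re(c_{2}) = 1/8 ∫_{-4}^{4} h(x) cos(pi*x/2) dx = a_{2}/2.
Integrating by parts twice (tabular method), an antiderivative of (-x**2 + x - 1) cos(pi*x/2) is -2*x**2*sin(pi*x/2)/pi + 2*x*sin(pi*x/2)/pi - 8*x*cos(pi*x/2)/pi**2 - 2*sin(pi*x/2)/pi + 16*sin(pi*x/2)/pi**3 + 4*cos(pi*x/2)/pi**2; evaluating from -4 to 4: ∫_{-4}^{4} (-x**2 + x - 1) cos(pi*x/2) dx = (-28/pi**2) - (36/pi**2) = -64/pi**2.
Hence Re(c_{2}) = (1/8)·(-64/pi**2) = -8/pi**2.

-8/pi**2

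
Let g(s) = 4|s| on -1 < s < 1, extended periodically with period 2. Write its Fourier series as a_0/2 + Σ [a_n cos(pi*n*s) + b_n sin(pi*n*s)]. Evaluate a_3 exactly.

a_3 = ∫_{-1}^{1} g(s) cos(3*pi*s) ds.
g is even and cos(3*pi*s) is even, so the integrand is even and a_3 = 2 ∫_0^{1} g(s) cos(3*pi*s) ds.
Integrating by parts (boundary term plus one more integral), an antiderivative of (4*s) cos(3*pi*s) is 4*s*sin(3*pi*s)/(3*pi) + 4*cos(3*pi*s)/(9*pi**2); evaluating from 0 to 1: ∫_{0}^{1} (4*s) cos(3*pi*s) ds = (-4/(9*pi**2)) - (4/(9*pi**2)) = -8/(9*pi**2).
Hence a_3 = 2·(-8/(9*pi**2)) = -16/(9*pi**2).

-16/(9*pi**2)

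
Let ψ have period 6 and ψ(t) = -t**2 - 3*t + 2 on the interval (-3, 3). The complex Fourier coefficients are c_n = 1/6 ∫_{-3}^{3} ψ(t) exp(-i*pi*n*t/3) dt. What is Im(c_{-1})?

-9/pi

Since ψ is real-valued, Im(c_{-1}) = -1/6 ∫_{-3}^{3} ψ(t) sin(-pi*t/3) dt = b_{1}/2.
Integrating by parts twice (tabular method), an antiderivative of (-t**2 - 3*t + 2) sin(-pi*t/3) is -3*t**2*cos(pi*t/3)/pi + 18*t*sin(pi*t/3)/pi**2 - 9*t*cos(pi*t/3)/pi + 27*sin(pi*t/3)/pi**2 + 54*cos(pi*t/3)/pi**3 + 6*cos(pi*t/3)/pi; evaluating from -3 to 3: ∫_{-3}^{3} (-t**2 - 3*t + 2) sin(-pi*t/3) dt = (-54/pi**3 + 48/pi) - (-6/pi - 54/pi**3) = 54/pi.
Hence Im(c_{-1}) = (-1/6)·(54/pi) = -9/pi.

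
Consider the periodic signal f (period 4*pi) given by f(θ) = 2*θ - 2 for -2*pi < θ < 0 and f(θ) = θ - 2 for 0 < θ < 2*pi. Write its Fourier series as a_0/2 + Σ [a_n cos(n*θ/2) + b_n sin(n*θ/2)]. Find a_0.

a_0 = (1/(2*pi)) ∫_{-2*pi}^{2*pi} f(θ) dθ = (1/(2*pi)) · (-2*pi*(pi + 4)) = -4 - pi.

-4 - pi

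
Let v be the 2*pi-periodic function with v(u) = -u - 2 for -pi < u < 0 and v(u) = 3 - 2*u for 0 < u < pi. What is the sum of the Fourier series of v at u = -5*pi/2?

-2 + pi/2

u = -5*pi/2 differs from u = -pi/2 by -1 full period(s), and the series is 2*pi-periodic.
v is continuous at u = -pi/2 with value -2 + pi/2, so the series converges to -2 + pi/2 there.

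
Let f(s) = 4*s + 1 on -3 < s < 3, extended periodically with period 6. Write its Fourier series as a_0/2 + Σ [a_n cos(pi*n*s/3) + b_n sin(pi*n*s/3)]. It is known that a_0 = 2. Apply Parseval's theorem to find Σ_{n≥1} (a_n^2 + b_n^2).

96

Parseval: a_0^2/2 + Σ_{n≥1} (a_n^2+b_n^2) = 1/3 ∫_{-3}^{3} f(s)^2 ds = 98.
Subtract a_0^2/2 = 2: Σ (a_n^2+b_n^2) = 96.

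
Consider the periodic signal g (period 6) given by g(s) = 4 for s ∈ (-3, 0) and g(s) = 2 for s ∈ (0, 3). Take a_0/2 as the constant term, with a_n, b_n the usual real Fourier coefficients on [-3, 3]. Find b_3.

b_3 = 1/3 ∫_{-3}^{3} g(s) sin(pi*s) ds.
Split the integral at the breakpoints.
Directly, an antiderivative of (4) sin(pi*s) is -4*cos(pi*s)/pi; evaluating from -3 to 0: ∫_{-3}^{0} (4) sin(pi*s) ds = (-4/pi) - (4/pi) = -8/pi.
Directly, an antiderivative of (2) sin(pi*s) is -2*cos(pi*s)/pi; evaluating from 0 to 3: ∫_{0}^{3} (2) sin(pi*s) ds = (2/pi) - (-2/pi) = 4/pi.
Summing the pieces and multiplying by (1/3) gives b_3 = -4/(3*pi).

-4/(3*pi)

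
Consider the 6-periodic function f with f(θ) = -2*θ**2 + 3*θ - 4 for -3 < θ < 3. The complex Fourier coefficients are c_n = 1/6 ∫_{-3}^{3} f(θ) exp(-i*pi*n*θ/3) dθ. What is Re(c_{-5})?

Since f is real-valued, Re(c_{-5}) = 1/6 ∫_{-3}^{3} f(θ) cos(-5*pi*θ/3) dθ = a_{5}/2.
Integrating by parts twice (tabular method), an antiderivative of (-2*θ**2 + 3*θ - 4) cos(-5*pi*θ/3) is -6*θ**2*sin(5*pi*θ/3)/(5*pi) + 9*θ*sin(5*pi*θ/3)/(5*pi) - 36*θ*cos(5*pi*θ/3)/(25*pi**2) - 12*sin(5*pi*θ/3)/(5*pi) + 108*sin(5*pi*θ/3)/(125*pi**3) + 27*cos(5*pi*θ/3)/(25*pi**2); evaluating from -3 to 3: ∫_{-3}^{3} (-2*θ**2 + 3*θ - 4) cos(-5*pi*θ/3) dθ = (81/(25*pi**2)) - (-27/(5*pi**2)) = 216/(25*pi**2).
Hence Re(c_{-5}) = (1/6)·(216/(25*pi**2)) = 36/(25*pi**2).

36/(25*pi**2)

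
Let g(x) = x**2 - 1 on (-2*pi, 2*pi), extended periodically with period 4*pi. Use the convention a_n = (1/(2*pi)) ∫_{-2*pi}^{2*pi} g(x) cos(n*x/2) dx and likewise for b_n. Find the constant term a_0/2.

a_0 = (1/(2*pi)) ∫_{-2*pi}^{2*pi} g(x) dx = (1/(2*pi)) · (-4*pi + 16*pi**3/3) = -2 + 8*pi**2/3.
So the constant term a_0/2 = -1 + 4*pi**2/3.

-1 + 4*pi**2/3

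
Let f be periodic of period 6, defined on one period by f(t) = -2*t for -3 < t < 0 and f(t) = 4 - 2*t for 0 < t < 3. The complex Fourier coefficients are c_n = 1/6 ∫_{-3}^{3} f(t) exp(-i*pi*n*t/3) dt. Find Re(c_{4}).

Since f is real-valued, Re(c_{4}) = 1/6 ∫_{-3}^{3} f(t) cos(4*pi*t/3) dt = a_{4}/2.
Split the integral at the breakpoints.
Integrating by parts (boundary term plus one more integral), an antiderivative of (-2*t) cos(4*pi*t/3) is -3*t*sin(4*pi*t/3)/(2*pi) - 9*cos(4*pi*t/3)/(8*pi**2); evaluating from -3 to 0: ∫_{-3}^{0} (-2*t) cos(4*pi*t/3) dt = (-9/(8*pi**2)) - (-9/(8*pi**2)) = 0.
Integrating by parts (boundary term plus one more integral), an antiderivative of (4 - 2*t) cos(4*pi*t/3) is -3*t*sin(4*pi*t/3)/(2*pi) + 3*sin(4*pi*t/3)/pi - 9*cos(4*pi*t/3)/(8*pi**2); evaluating from 0 to 3: ∫_{0}^{3} (4 - 2*t) cos(4*pi*t/3) dt = (-9/(8*pi**2)) - (-9/(8*pi**2)) = 0.
So ∫_{-3}^{3} f(t) cos(4*pi*t/3) dt = 0.
Hence Re(c_{4}) = (1/6)·(0) = 0.

0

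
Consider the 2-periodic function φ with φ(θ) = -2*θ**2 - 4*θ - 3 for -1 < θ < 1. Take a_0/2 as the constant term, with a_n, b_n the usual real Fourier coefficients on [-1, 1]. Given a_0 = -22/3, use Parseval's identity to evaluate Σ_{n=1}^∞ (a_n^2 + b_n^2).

512/45

Parseval: a_0^2/2 + Σ_{n≥1} (a_n^2+b_n^2) = ∫_{-1}^{1} φ(θ)^2 dθ = 574/15.
Subtract a_0^2/2 = 242/9: Σ (a_n^2+b_n^2) = 512/45.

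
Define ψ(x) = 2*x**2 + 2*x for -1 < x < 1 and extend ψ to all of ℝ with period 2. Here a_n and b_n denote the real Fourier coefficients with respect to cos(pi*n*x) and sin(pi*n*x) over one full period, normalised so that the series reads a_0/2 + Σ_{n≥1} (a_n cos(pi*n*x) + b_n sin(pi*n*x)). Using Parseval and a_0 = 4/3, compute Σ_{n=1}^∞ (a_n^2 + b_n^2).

152/45

Parseval: a_0^2/2 + Σ_{n≥1} (a_n^2+b_n^2) = ∫_{-1}^{1} ψ(x)^2 dx = 64/15.
Subtract a_0^2/2 = 8/9: Σ (a_n^2+b_n^2) = 152/45.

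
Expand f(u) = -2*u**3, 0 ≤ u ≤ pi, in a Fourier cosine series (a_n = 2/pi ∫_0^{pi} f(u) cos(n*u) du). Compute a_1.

a_1 = 2/pi ∫_0^{pi} (-2*u**3) cos(u) du.
Integrating by parts three times (tabular method), an antiderivative of (-2*u**3) cos(u) is -2*u**3*sin(u) - 6*u**2*cos(u) + 12*u*sin(u) + 12*cos(u); evaluating from 0 to pi: ∫_{0}^{pi} (-2*u**3) cos(u) du = (-12 + 6*pi**2) - (12) = -24 + 6*pi**2.
Hence a_1 = (2/pi)·(-24 + 6*pi**2) = -48/pi + 12*pi.

-48/pi + 12*pi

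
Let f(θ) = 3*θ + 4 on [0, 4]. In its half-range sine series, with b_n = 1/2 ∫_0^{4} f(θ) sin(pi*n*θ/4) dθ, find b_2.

b_2 = 1/2 ∫_0^{4} (3*θ + 4) sin(pi*θ/2) dθ.
Integrating by parts (boundary term plus one more integral), an antiderivative of (3*θ + 4) sin(pi*θ/2) is -6*θ*cos(pi*θ/2)/pi + 12*sin(pi*θ/2)/pi**2 - 8*cos(pi*θ/2)/pi; evaluating from 0 to 4: ∫_{0}^{4} (3*θ + 4) sin(pi*θ/2) dθ = (-32/pi) - (-8/pi) = -24/pi.
Hence b_2 = (1/2)·(-24/pi) = -12/pi.

-12/pi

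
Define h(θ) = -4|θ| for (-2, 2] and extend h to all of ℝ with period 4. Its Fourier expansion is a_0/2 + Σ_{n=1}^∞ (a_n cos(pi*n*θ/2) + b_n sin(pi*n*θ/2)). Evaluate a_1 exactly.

32/pi**2

a_1 = 1/2 ∫_{-2}^{2} h(θ) cos(pi*θ/2) dθ.
h is even and cos(pi*θ/2) is even, so the integrand is even and a_1 = ∫_0^{2} h(θ) cos(pi*θ/2) dθ.
Integrating by parts (boundary term plus one more integral), an antiderivative of (-4*θ) cos(pi*θ/2) is -8*θ*sin(pi*θ/2)/pi - 16*cos(pi*θ/2)/pi**2; evaluating from 0 to 2: ∫_{0}^{2} (-4*θ) cos(pi*θ/2) dθ = (16/pi**2) - (-16/pi**2) = 32/pi**2.
Hence a_1 = 32/pi**2.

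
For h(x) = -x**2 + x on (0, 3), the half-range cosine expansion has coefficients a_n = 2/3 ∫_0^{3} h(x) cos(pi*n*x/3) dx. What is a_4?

-9/(4*pi**2)

a_4 = 2/3 ∫_0^{3} (-x**2 + x) cos(4*pi*x/3) dx.
Integrating by parts twice (tabular method), an antiderivative of (-x**2 + x) cos(4*pi*x/3) is -3*x**2*sin(4*pi*x/3)/(4*pi) + 3*x*sin(4*pi*x/3)/(4*pi) - 9*x*cos(4*pi*x/3)/(8*pi**2) + 27*sin(4*pi*x/3)/(32*pi**3) + 9*cos(4*pi*x/3)/(16*pi**2); evaluating from 0 to 3: ∫_{0}^{3} (-x**2 + x) cos(4*pi*x/3) dx = (-45/(16*pi**2)) - (9/(16*pi**2)) = -27/(8*pi**2).
Hence a_4 = (2/3)·(-27/(8*pi**2)) = -9/(4*pi**2).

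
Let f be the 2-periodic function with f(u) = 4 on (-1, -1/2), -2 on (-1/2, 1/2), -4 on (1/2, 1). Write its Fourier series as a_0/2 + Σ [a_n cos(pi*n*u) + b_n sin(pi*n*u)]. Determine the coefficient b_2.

8/pi

b_2 = ∫_{-1}^{1} f(u) sin(2*pi*u) du.
Split the integral at the breakpoints.
Directly, an antiderivative of (4) sin(2*pi*u) is -2*cos(2*pi*u)/pi; evaluating from -1 to -1/2: ∫_{-1}^{-1/2} (4) sin(2*pi*u) du = (2/pi) - (-2/pi) = 4/pi.
Directly, an antiderivative of (-2) sin(2*pi*u) is cos(2*pi*u)/pi; evaluating from -1/2 to 1/2: ∫_{-1/2}^{1/2} (-2) sin(2*pi*u) du = (-1/pi) - (-1/pi) = 0.
Directly, an antiderivative of (-4) sin(2*pi*u) is 2*cos(2*pi*u)/pi; evaluating from 1/2 to 1: ∫_{1/2}^{1} (-4) sin(2*pi*u) du = (2/pi) - (-2/pi) = 4/pi.
Summing the pieces gives b_2 = 8/pi.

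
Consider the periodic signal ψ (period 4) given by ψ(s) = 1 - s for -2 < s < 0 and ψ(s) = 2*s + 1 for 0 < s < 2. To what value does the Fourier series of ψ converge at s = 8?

1

s = 8 differs from s = 0 by 2 full period(s), and the series is 4-periodic.
ψ is continuous at s = 0 with value 1, so the series converges to 1 there.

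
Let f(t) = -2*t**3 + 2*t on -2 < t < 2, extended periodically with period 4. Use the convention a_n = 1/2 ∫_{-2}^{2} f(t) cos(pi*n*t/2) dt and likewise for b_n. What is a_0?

a_0 = 1/2 ∫_{-2}^{2} f(t) dt = 1/2 · (0) = 0.

0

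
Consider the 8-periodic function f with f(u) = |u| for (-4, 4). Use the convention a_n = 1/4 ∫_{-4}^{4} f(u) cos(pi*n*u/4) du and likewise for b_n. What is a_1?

a_1 = 1/4 ∫_{-4}^{4} f(u) cos(pi*u/4) du.
f is even and cos(pi*u/4) is even, so the integrand is even and a_1 = 1/2 ∫_0^{4} f(u) cos(pi*u/4) du.
Integrating by parts (boundary term plus one more integral), an antiderivative of (u) cos(pi*u/4) is 4*u*sin(pi*u/4)/pi + 16*cos(pi*u/4)/pi**2; evaluating from 0 to 4: ∫_{0}^{4} (u) cos(pi*u/4) du = (-16/pi**2) - (16/pi**2) = -32/pi**2.
Hence a_1 = (1/2)·(-32/pi**2) = -16/pi**2.

-16/pi**2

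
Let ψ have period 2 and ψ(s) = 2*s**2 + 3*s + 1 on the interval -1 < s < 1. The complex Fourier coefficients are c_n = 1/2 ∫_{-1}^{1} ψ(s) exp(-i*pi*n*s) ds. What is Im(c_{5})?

-3/(5*pi)

Since ψ is real-valued, Im(c_{5}) = -1/2 ∫_{-1}^{1} ψ(s) sin(5*pi*s) ds = -b_{5}/2.
Integrating by parts twice (tabular method), an antiderivative of (2*s**2 + 3*s + 1) sin(5*pi*s) is -2*s**2*cos(5*pi*s)/(5*pi) + 4*s*sin(5*pi*s)/(25*pi**2) - 3*s*cos(5*pi*s)/(5*pi) + 3*sin(5*pi*s)/(25*pi**2) - cos(5*pi*s)/(5*pi) + 4*cos(5*pi*s)/(125*pi**3); evaluating from -1 to 1: ∫_{-1}^{1} (2*s**2 + 3*s + 1) sin(5*pi*s) ds = (2*(-2 + 75*pi**2)/(125*pi**3)) - (-4/(125*pi**3)) = 6/(5*pi).
Hence Im(c_{5}) = (-1/2)·(6/(5*pi)) = -3/(5*pi).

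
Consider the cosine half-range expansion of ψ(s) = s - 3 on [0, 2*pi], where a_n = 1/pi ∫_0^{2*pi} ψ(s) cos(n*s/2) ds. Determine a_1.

a_1 = 1/pi ∫_0^{2*pi} (s - 3) cos(s/2) ds.
Integrating by parts (boundary term plus one more integral), an antiderivative of (s - 3) cos(s/2) is 2*s*sin(s/2) - 6*sin(s/2) + 4*cos(s/2); evaluating from 0 to 2*pi: ∫_{0}^{2*pi} (s - 3) cos(s/2) ds = (-4) - (4) = -8.
Hence a_1 = (1/pi)·(-8) = -8/pi.

-8/pi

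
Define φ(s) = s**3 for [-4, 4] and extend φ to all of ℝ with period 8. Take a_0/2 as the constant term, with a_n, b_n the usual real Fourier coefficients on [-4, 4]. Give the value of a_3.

a_3 = 1/4 ∫_{-4}^{4} φ(s) cos(3*pi*s/4) ds.
φ is odd and cos(3*pi*s/4) is even, so the integrand is odd over a symmetric interval and the integral vanishes.

0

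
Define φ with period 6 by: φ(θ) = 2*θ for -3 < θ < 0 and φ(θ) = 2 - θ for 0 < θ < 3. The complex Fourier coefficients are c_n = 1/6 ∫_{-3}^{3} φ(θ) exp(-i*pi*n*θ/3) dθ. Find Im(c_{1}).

Since φ is real-valued, Im(c_{1}) = -1/6 ∫_{-3}^{3} φ(θ) sin(pi*θ/3) dθ = -b_{1}/2.
Split the integral at the breakpoints.
Integrating by parts (boundary term plus one more integral), an antiderivative of (2*θ) sin(pi*θ/3) is -6*θ*cos(pi*θ/3)/pi + 18*sin(pi*θ/3)/pi**2; evaluating from -3 to 0: ∫_{-3}^{0} (2*θ) sin(pi*θ/3) dθ = (0) - (-18/pi) = 18/pi.
Integrating by parts (boundary term plus one more integral), an antiderivative of (2 - θ) sin(pi*θ/3) is 3*θ*cos(pi*θ/3)/pi - 9*sin(pi*θ/3)/pi**2 - 6*cos(pi*θ/3)/pi; evaluating from 0 to 3: ∫_{0}^{3} (2 - θ) sin(pi*θ/3) dθ = (-3/pi) - (-6/pi) = 3/pi.
So ∫_{-3}^{3} φ(θ) sin(pi*θ/3) dθ = 21/pi.
Hence Im(c_{1}) = (-1/6)·(21/pi) = -7/(2*pi).

-7/(2*pi)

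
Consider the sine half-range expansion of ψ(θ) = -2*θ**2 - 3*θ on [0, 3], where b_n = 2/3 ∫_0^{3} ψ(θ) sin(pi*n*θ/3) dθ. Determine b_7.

18*(8 - 147*pi**2)/(343*pi**3)

b_7 = 2/3 ∫_0^{3} (-2*θ**2 - 3*θ) sin(7*pi*θ/3) dθ.
Integrating by parts twice (tabular method), an antiderivative of (-2*θ**2 - 3*θ) sin(7*pi*θ/3) is 6*θ**2*cos(7*pi*θ/3)/(7*pi) - 36*θ*sin(7*pi*θ/3)/(49*pi**2) + 9*θ*cos(7*pi*θ/3)/(7*pi) - 27*sin(7*pi*θ/3)/(49*pi**2) - 108*cos(7*pi*θ/3)/(343*pi**3); evaluating from 0 to 3: ∫_{0}^{3} (-2*θ**2 - 3*θ) sin(7*pi*θ/3) dθ = (27*(4 - 147*pi**2)/(343*pi**3)) - (-108/(343*pi**3)) = 27*(8 - 147*pi**2)/(343*pi**3).
Hence b_7 = (2/3)·(27*(8 - 147*pi**2)/(343*pi**3)) = 18*(8 - 147*pi**2)/(343*pi**3).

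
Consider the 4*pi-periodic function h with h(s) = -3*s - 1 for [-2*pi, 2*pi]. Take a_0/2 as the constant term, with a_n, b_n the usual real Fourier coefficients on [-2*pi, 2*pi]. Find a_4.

a_4 = (1/(2*pi)) ∫_{-2*pi}^{2*pi} h(s) cos(2*s) ds.
Integrating by parts (boundary term plus one more integral), an antiderivative of (-3*s - 1) cos(2*s) is -3*s*sin(2*s)/2 - sin(2*s)/2 - 3*cos(2*s)/4; evaluating from -2*pi to 2*pi: ∫_{-2*pi}^{2*pi} (-3*s - 1) cos(2*s) ds = (-3/4) - (-3/4) = 0.
Hence a_4 = (1/(2*pi))·(0) = 0.

0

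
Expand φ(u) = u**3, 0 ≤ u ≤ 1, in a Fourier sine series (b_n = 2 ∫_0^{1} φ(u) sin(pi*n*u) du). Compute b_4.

b_4 = 2 ∫_0^{1} (u**3) sin(4*pi*u) du.
Integrating by parts three times (tabular method), an antiderivative of (u**3) sin(4*pi*u) is -u**3*cos(4*pi*u)/(4*pi) + 3*u**2*sin(4*pi*u)/(16*pi**2) + 3*u*cos(4*pi*u)/(32*pi**3) - 3*sin(4*pi*u)/(128*pi**4); evaluating from 0 to 1: ∫_{0}^{1} (u**3) sin(4*pi*u) du = ((3 - 8*pi**2)/(32*pi**3)) - (0) = (3 - 8*pi**2)/(32*pi**3).
Hence b_4 = 2·((3 - 8*pi**2)/(32*pi**3)) = (3 - 8*pi**2)/(16*pi**3).

(3 - 8*pi**2)/(16*pi**3)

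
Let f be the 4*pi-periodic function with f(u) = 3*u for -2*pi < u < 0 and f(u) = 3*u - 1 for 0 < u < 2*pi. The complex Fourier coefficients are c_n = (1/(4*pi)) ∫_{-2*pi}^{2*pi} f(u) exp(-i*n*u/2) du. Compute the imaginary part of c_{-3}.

2 - 1/(3*pi)

Since f is real-valued, Im(c_{-3}) = -(1/(4*pi)) ∫_{-2*pi}^{2*pi} f(u) sin(-3*u/2) du = b_{3}/2.
Split the integral at the breakpoints.
Integrating by parts (boundary term plus one more integral), an antiderivative of (3*u) sin(-3*u/2) is 2*u*cos(3*u/2) - 4*sin(3*u/2)/3; evaluating from -2*pi to 0: ∫_{-2*pi}^{0} (3*u) sin(-3*u/2) du = (0) - (4*pi) = -4*pi.
Integrating by parts (boundary term plus one more integral), an antiderivative of (3*u - 1) sin(-3*u/2) is 2*u*cos(3*u/2) - 4*sin(3*u/2)/3 - 2*cos(3*u/2)/3; evaluating from 0 to 2*pi: ∫_{0}^{2*pi} (3*u - 1) sin(-3*u/2) du = (2/3 - 4*pi) - (-2/3) = 4/3 - 4*pi.
So ∫_{-2*pi}^{2*pi} f(u) sin(-3*u/2) du = 4/3 - 8*pi.
Hence Im(c_{-3}) = (-1/(4*pi))·(4/3 - 8*pi) = 2 - 1/(3*pi).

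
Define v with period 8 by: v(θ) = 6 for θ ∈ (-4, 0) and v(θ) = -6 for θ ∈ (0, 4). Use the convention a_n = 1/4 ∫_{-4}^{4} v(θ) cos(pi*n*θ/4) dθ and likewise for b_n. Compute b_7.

b_7 = 1/4 ∫_{-4}^{4} v(θ) sin(7*pi*θ/4) dθ.
v is odd and sin(7*pi*θ/4) is odd, so the integrand is even and b_7 = 1/2 ∫_0^{4} v(θ) sin(7*pi*θ/4) dθ.
Directly, an antiderivative of (-6) sin(7*pi*θ/4) is 24*cos(7*pi*θ/4)/(7*pi); evaluating from 0 to 4: ∫_{0}^{4} (-6) sin(7*pi*θ/4) dθ = (-24/(7*pi)) - (24/(7*pi)) = -48/(7*pi).
Hence b_7 = (1/2)·(-48/(7*pi)) = -24/(7*pi).

-24/(7*pi)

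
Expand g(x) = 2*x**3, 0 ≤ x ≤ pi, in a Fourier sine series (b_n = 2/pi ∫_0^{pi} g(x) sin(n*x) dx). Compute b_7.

-24/343 + 4*pi**2/7

b_7 = 2/pi ∫_0^{pi} (2*x**3) sin(7*x) dx.
Integrating by parts three times (tabular method), an antiderivative of (2*x**3) sin(7*x) is -2*x**3*cos(7*x)/7 + 6*x**2*sin(7*x)/49 + 12*x*cos(7*x)/343 - 12*sin(7*x)/2401; evaluating from 0 to pi: ∫_{0}^{pi} (2*x**3) sin(7*x) dx = (2*pi*(-6 + 49*pi**2)/343) - (0) = 2*pi*(-6 + 49*pi**2)/343.
Hence b_7 = (2/pi)·(2*pi*(-6 + 49*pi**2)/343) = -24/343 + 4*pi**2/7.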